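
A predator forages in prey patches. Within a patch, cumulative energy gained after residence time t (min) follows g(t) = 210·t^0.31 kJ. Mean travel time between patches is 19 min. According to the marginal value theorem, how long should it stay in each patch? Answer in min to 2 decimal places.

8.54 min

Maximise g(t)/(T+t): set derivative to zero → g'(t)(T+t) = g(t).
g'(t) = 0.31·210·t^-0.69. Setting 0.31·210·t^-0.69 = 210·t^0.31/(19+t) gives 0.31(19+t) = t, so 0.69·t = 0.31×19.
t* = 0.31×19/0.69 = 8.536 min.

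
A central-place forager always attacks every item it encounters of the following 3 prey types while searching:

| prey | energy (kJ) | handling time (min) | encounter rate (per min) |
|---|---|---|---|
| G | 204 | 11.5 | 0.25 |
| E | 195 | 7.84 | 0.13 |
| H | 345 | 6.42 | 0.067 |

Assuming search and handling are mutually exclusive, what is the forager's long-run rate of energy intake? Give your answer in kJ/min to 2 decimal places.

18.68 kJ/min

Energy encountered per unit search time: 0.25×204 + 0.13×195 + 0.067×345 = 99.47 kJ/min.
Handling time per unit search time: 0.25×11.5 + 0.13×7.84 + 0.067×6.42 = 4.324.
Rate = 99.47/(1 + 4.324) = 18.68 kJ/min.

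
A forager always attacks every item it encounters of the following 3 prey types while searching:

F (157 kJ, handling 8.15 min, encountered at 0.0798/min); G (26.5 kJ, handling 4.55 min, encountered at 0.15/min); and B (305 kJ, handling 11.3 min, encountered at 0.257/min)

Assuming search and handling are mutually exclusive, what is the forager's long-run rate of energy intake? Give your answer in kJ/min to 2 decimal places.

18.12 kJ/min

Energy encountered per unit search time: 0.0798×157 + 0.15×26.5 + 0.257×305 = 94.89 kJ/min.
Handling time per unit search time: 0.0798×8.15 + 0.15×4.55 + 0.257×11.3 = 4.237.
Rate = 94.89/(1 + 4.237) = 18.12 kJ/min.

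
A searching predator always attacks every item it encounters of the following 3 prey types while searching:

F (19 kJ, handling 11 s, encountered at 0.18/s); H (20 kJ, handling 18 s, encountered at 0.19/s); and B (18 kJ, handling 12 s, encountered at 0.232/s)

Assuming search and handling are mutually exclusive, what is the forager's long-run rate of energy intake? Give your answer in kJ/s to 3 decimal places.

R = Σλ_iE_i / (1 + Σλ_ih_i)
Numerator: 0.18×19 + 0.19×20 + 0.232×18 = 11.4
Denominator: 1 + 0.18×11 + 0.19×18 + 0.232×12 = 9.184
R = 11.4/9.184 = 1.241 kJ/s

1.241 kJ/s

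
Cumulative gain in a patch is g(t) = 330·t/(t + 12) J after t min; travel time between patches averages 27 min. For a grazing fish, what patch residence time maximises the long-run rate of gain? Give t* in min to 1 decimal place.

Maximise g(t)/(T+t): set derivative to zero → g'(t)(T+t) = g(t).
g'(t) = 330·12/(t + 12)². Setting 330·12/(t+12)² = 330t/[(t+12)(27+t)] gives 12(27+t) = t(t+12), so t² = 12×27 = 324.
t* = √324 = 18 min.

18.0 min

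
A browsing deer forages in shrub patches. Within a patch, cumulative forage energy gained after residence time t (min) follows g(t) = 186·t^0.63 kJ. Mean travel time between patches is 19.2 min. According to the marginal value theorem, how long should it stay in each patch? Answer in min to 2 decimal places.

By the marginal value theorem, leave when the instantaneous gain rate g'(t) equals the habitat-wide average g(t)/(T + t).
g'(t) = 0.63·186·t^-0.37. Setting 0.63·186·t^-0.37 = 186·t^0.63/(19.2+t) gives 0.63(19.2+t) = t, so 0.37·t = 0.63×19.2.
t* = 0.63×19.2/0.37 = 32.69 min.

32.69 min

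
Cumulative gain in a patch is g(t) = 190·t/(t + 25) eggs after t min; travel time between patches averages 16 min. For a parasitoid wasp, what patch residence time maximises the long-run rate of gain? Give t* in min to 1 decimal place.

Optimal t* satisfies g'(t*) = g(t*)/(T + t*).
g'(t) = 190·25/(t + 25)². Setting 190·25/(t+25)² = 190t/[(t+25)(16+t)] gives 25(16+t) = t(t+25), so t² = 25×16 = 400.
t* = √400 = 20 min.

20.0 min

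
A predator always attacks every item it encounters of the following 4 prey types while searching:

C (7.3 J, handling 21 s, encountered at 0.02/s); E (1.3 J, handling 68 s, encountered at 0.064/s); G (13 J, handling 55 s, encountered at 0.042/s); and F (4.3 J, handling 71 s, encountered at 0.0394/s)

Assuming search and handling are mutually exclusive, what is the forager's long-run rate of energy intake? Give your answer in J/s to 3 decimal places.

Energy encountered per unit search time: 0.02×7.3 + 0.064×1.3 + 0.042×13 + 0.0394×4.3 = 0.9446 J/s.
Handling time per unit search time: 0.02×21 + 0.064×68 + 0.042×55 + 0.0394×71 = 9.879.
Rate = 0.9446/(1 + 9.879) = 0.08683 J/s.

0.087 J/s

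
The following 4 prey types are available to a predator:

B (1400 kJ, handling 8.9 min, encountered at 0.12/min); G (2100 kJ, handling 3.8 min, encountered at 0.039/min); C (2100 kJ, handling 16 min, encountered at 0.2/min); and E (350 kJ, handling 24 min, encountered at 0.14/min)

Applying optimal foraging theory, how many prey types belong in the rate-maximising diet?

E/h in descending order: G 553, B 157, C 131, E 14.6 kJ/min. The optimal diet is the largest prefix of this list for which every included type satisfies E_i/h_i > R on the types above it.
Rate on top 1: 71.33. B: 157 > 71.33 → include.
Rate on top 2: 112.8. C: 131 > 112.8 → include.
Rate on top 3: 123.7. E: 14.6 < 123.7 → exclude; stop.
Optimal diet: G, B, C — 3 of 4 types.

3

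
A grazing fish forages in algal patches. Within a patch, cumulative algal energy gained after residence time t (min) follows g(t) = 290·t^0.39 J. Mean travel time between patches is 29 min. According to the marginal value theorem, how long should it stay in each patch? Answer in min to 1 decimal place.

Optimal t* satisfies g'(t*) = g(t*)/(T + t*).
g'(t) = 0.39·290·t^-0.61. Setting 0.39·290·t^-0.61 = 290·t^0.39/(29+t) gives 0.39(29+t) = t, so 0.61·t = 0.39×29.
t* = 0.39×29/0.61 = 18.54 min.

18.5 min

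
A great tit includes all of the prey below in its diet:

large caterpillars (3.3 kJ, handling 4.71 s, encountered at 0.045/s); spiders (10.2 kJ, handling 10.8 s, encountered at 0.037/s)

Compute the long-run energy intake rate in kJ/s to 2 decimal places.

0.33 kJ/s

R = (0.045×3.3 + 0.037×10.2) / (1 + 0.045×4.71 + 0.037×10.8) = 0.5259/1.612 = 0.3263 kJ/s.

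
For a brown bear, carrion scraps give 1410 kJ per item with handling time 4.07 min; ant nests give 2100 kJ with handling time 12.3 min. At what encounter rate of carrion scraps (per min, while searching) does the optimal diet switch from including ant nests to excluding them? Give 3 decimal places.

The zero-one rule: include ant nests iff E₂/h₂ > λE₁/(1+λh₁). Equality gives the switch point.
λE₁h₂ = E₂ + λE₂h₁ ⇒ λ = E₂/(E₁h₂ − E₂h₁) = 2100/(1.734e+04 − 8547) = 0.2387 per min.

0.239 per min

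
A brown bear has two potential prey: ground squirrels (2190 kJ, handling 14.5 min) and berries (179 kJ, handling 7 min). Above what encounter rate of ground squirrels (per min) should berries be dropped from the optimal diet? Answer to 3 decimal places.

The zero-one rule: include berries iff E₂/h₂ > λE₁/(1+λh₁). Equality gives the switch point.
λE₁h₂ = E₂ + λE₂h₁ ⇒ λ = E₂/(E₁h₂ − E₂h₁) = 179/(1.533e+04 − 2596) = 0.01406 per min.

0.014 per min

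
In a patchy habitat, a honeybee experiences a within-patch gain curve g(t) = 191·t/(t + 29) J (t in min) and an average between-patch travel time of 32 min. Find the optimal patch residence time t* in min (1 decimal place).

30.5 min

Optimal t* satisfies g'(t*) = g(t*)/(T + t*).
g'(t) = 191·29/(t + 29)². Setting 191·29/(t+29)² = 191t/[(t+29)(32+t)] gives 29(32+t) = t(t+29), so t² = 29×32 = 928.
t* = √928 = 30.46 min.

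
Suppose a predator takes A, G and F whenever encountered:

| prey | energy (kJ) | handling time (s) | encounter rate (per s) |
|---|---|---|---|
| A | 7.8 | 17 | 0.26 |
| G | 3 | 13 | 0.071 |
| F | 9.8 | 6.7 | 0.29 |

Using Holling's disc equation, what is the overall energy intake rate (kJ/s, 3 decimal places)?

0.613 kJ/s

R = (0.26×7.8 + 0.071×3 + 0.29×9.8) / (1 + 0.26×17 + 0.071×13 + 0.29×6.7) = 5.083/8.286 = 0.6134 kJ/s.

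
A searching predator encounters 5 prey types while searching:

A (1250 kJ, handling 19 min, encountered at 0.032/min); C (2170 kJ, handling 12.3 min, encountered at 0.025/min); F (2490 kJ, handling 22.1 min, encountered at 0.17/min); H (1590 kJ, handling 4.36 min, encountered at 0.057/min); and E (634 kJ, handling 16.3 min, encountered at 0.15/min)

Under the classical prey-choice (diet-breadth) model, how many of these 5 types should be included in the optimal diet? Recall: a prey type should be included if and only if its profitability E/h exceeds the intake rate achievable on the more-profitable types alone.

Rank by E/h (kJ/min): H 365, C 176, F 113, A 65.8, E 38.9. Include each in turn until the next type's E/h falls below the running intake rate.
Rate on top 1: 72.59. C: 176 > 72.59 → include.
Rate on top 2: 93.11. F: 113 > 93.11 → include.
Rate on top 3: 106.9. A: 65.8 < 106.9 → exclude; stop.
Optimal diet: H, C, F — 3 of 5 types.

3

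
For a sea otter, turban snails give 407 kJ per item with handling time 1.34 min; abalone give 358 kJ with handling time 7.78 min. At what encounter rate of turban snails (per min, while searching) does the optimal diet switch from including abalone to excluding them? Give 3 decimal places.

The zero-one rule: include abalone iff E₂/h₂ > λE₁/(1+λh₁). Equality gives the switch point.
λE₁h₂ = E₂ + λE₂h₁ ⇒ λ = E₂/(E₁h₂ − E₂h₁) = 358/(3166 − 479.7) = 0.1332 per min.

0.133 per min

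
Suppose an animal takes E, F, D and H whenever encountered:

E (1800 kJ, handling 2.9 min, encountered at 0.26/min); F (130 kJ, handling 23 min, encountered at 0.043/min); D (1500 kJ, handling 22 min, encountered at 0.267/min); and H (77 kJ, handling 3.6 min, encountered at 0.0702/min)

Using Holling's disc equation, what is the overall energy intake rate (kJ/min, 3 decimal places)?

Energy encountered per unit search time: 0.26×1800 + 0.043×130 + 0.267×1500 + 0.0702×77 = 879.5 kJ/min.
Handling time per unit search time: 0.26×2.9 + 0.043×23 + 0.267×22 + 0.0702×3.6 = 7.87.
Rate = 879.5/(1 + 7.87) = 99.16 kJ/min.

99.157 kJ/min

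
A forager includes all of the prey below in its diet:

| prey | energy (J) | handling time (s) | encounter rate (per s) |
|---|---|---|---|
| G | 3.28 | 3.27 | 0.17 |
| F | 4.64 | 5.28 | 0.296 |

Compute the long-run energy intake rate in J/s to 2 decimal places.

Energy encountered per unit search time: 0.17×3.28 + 0.296×4.64 = 1.931 J/s.
Handling time per unit search time: 0.17×3.27 + 0.296×5.28 = 2.119.
Rate = 1.931/(1 + 2.119) = 0.6192 J/s.

0.62 J/s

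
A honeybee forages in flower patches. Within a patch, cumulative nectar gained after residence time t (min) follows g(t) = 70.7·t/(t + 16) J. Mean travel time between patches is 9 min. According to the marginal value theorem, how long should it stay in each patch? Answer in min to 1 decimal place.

12.0 min

Optimal t* satisfies g'(t*) = g(t*)/(T + t*).
g'(t) = 70.7·16/(t + 16)². Setting 70.7·16/(t+16)² = 70.7t/[(t+16)(9+t)] gives 16(9+t) = t(t+16), so t² = 16×9 = 144.
t* = √144 = 12 min.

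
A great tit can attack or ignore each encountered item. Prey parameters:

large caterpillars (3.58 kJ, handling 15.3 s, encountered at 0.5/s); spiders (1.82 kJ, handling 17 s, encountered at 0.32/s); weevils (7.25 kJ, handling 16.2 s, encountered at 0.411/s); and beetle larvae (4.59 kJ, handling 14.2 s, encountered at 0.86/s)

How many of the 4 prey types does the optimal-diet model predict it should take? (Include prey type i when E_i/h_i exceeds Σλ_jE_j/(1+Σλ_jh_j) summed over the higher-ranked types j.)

E/h in descending order: weevils 0.448, beetle larvae 0.323, large caterpillars 0.234, spiders 0.107 kJ/s. The optimal diet is the largest prefix of this list for which every included type satisfies E_i/h_i > R on the types above it.
Rate on top 1: 0.3891. beetle larvae: 0.323 < 0.3891 → exclude; stop.
Optimal diet: weevils — 1 of 4 types.

1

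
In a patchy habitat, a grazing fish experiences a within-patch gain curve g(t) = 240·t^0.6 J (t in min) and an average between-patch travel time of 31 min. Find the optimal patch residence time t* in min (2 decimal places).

46.50 min

Optimal t* satisfies g'(t*) = g(t*)/(T + t*).
g'(t) = 0.6·240·t^-0.4. Setting 0.6·240·t^-0.4 = 240·t^0.6/(31+t) gives 0.6(31+t) = t, so 0.40·t = 0.6×31.
t* = 0.6×31/0.40 = 46.5 min.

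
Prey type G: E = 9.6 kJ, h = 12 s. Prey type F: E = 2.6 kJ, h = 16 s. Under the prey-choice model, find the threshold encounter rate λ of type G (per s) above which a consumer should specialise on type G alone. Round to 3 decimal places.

The zero-one rule: include type F iff E₂/h₂ > λE₁/(1+λh₁). Equality gives the switch point.
λE₁h₂ = E₂ + λE₂h₁ ⇒ λ = E₂/(E₁h₂ − E₂h₁) = 2.6/(153.6 − 31.2) = 0.02124 per s.

0.021 per s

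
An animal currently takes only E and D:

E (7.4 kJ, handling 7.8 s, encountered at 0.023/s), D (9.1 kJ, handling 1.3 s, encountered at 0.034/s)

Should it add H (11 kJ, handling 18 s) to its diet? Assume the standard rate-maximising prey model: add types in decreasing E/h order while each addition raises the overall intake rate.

Current rate: (0.023×7.4 + 0.034×9.1)/(1 + 0.023×7.8 + 0.034×1.3) = 0.392 kJ/s.
Profitability of H: 11/18 = 0.6111 kJ/s.
Since 0.6111 > R, including H increases the long-run rate.

Yes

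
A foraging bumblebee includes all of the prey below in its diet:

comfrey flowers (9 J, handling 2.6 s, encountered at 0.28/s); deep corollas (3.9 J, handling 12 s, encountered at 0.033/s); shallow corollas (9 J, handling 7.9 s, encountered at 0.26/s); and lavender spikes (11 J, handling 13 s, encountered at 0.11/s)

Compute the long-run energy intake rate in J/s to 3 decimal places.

R = (0.28×9 + 0.033×3.9 + 0.26×9 + 0.11×11) / (1 + 0.28×2.6 + 0.033×12 + 0.26×7.9 + 0.11×13) = 6.199/5.608 = 1.105 J/s.

1.105 J/s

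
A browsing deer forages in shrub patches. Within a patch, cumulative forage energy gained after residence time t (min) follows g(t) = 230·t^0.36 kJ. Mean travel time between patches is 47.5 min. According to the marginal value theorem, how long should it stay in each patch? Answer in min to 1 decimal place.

26.7 min

Optimal t* satisfies g'(t*) = g(t*)/(T + t*).
g'(t) = 0.36·230·t^-0.64. Setting 0.36·230·t^-0.64 = 230·t^0.36/(47.5+t) gives 0.36(47.5+t) = t, so 0.64·t = 0.36×47.5.
t* = 0.36×47.5/0.64 = 26.72 min.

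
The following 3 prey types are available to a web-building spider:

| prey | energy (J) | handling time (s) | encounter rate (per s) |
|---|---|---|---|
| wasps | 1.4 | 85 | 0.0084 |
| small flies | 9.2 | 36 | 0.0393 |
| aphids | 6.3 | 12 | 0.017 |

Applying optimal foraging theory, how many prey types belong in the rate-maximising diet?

2

Profitabilities (E/h, J/s): aphids 0.525, small flies 0.256, wasps 0.0165. Add prey in this order while the next type's profitability exceeds the intake rate on those already taken.
Rate on top 1: 0.08895. small flies: 0.256 > 0.08895 → include.
Rate on top 2: 0.179. wasps: 0.0165 < 0.179 → exclude; stop.
Optimal diet: aphids, small flies — 2 of 3 types.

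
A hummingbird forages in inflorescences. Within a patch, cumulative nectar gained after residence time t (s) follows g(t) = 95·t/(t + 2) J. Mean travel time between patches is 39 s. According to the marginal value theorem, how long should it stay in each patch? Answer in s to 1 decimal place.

By the marginal value theorem, leave when the instantaneous gain rate g'(t) equals the habitat-wide average g(t)/(T + t).
g'(t) = 95·2/(t + 2)². Setting 95·2/(t+2)² = 95t/[(t+2)(39+t)] gives 2(39+t) = t(t+2), so t² = 2×39 = 78.
t* = √78 = 8.832 s.

8.8 s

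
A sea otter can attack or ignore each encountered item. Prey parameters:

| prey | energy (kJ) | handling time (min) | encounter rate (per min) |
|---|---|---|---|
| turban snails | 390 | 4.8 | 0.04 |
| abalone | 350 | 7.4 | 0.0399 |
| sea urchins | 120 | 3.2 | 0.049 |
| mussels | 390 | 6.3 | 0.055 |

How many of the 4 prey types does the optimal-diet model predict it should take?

4

E/h in descending order: turban snails 81.2, mussels 61.9, abalone 47.3, sea urchins 37.5 kJ/min. The optimal diet is the largest prefix of this list for which every included type satisfies E_i/h_i > R on the types above it.
Rate on top 1: 13.09. mussels: 61.9 > 13.09 → include.
Rate on top 2: 24.08. abalone: 47.3 > 24.08 → include.
Rate on top 3: 27.82. sea urchins: 37.5 > 27.82 → include.
Optimal diet: turban snails, mussels, abalone, sea urchins — 4 of 4 types.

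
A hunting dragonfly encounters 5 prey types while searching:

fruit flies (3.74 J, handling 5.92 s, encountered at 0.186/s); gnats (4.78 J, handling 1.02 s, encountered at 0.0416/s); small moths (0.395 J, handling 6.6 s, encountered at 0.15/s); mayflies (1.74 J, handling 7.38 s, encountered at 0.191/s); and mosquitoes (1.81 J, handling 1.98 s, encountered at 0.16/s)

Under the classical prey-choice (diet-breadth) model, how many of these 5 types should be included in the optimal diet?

Profitabilities (E/h, J/s): gnats 4.69, mosquitoes 0.914, fruit flies 0.632, mayflies 0.236, small moths 0.0598. Add prey in this order while the next type's profitability exceeds the intake rate on those already taken.
Rate on top 1: 0.1908. mosquitoes: 0.914 > 0.1908 → include.
Rate on top 2: 0.3594. fruit flies: 0.632 > 0.3594 → include.
Rate on top 3: 0.4813. mayflies: 0.236 < 0.4813 → exclude; stop.
Optimal diet: gnats, mosquitoes, fruit flies — 3 of 5 types.

3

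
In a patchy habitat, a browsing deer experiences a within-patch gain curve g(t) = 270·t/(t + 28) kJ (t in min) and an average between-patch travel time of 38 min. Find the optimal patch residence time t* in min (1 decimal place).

32.6 min

By the marginal value theorem, leave when the instantaneous gain rate g'(t) equals the habitat-wide average g(t)/(T + t).
g'(t) = 270·28/(t + 28)². Setting 270·28/(t+28)² = 270t/[(t+28)(38+t)] gives 28(38+t) = t(t+28), so t² = 28×38 = 1064.
t* = √1064 = 32.62 min.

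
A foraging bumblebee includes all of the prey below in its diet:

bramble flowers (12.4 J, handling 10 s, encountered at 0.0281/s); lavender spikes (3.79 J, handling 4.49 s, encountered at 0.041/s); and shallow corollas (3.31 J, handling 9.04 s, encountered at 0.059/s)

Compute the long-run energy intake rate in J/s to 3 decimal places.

0.350 J/s

Energy encountered per unit search time: 0.0281×12.4 + 0.041×3.79 + 0.059×3.31 = 0.6991 J/s.
Handling time per unit search time: 0.0281×10 + 0.041×4.49 + 0.059×9.04 = 0.9985.
Rate = 0.6991/(1 + 0.9985) = 0.3498 J/s.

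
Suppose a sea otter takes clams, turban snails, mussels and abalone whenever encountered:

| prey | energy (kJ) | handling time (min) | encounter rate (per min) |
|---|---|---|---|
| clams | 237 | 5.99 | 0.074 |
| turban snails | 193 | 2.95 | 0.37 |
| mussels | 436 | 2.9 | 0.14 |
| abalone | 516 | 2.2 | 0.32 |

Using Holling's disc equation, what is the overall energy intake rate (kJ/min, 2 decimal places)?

R = Σλ_iE_i / (1 + Σλ_ih_i)
Numerator: 0.074×237 + 0.37×193 + 0.14×436 + 0.32×516 = 315.1
Denominator: 1 + 0.074×5.99 + 0.37×2.95 + 0.14×2.9 + 0.32×2.2 = 3.645
R = 315.1/3.645 = 86.46 kJ/min

86.46 kJ/min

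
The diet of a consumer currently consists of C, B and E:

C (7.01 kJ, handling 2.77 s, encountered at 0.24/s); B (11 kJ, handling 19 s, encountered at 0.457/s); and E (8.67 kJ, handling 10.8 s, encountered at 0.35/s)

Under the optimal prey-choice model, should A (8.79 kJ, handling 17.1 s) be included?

No

Current rate: (0.24×7.01 + 0.457×11 + 0.35×8.67)/(1 + 0.24×2.77 + 0.457×19 + 0.35×10.8) = 0.6897 kJ/s.
A: E/h = 8.79/17.1 = 0.514 kJ/s.
0.514 < 0.6897, so adding A would lower the average — exclude it.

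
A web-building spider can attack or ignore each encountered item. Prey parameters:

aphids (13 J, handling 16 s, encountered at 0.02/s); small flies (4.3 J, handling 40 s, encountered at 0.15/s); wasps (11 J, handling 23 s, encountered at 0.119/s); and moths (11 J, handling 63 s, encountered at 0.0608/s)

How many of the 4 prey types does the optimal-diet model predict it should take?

E/h in descending order: aphids 0.812, wasps 0.478, moths 0.175, small flies 0.107 J/s. The optimal diet is the largest prefix of this list for which every included type satisfies E_i/h_i > R on the types above it.
Rate on top 1: 0.197. wasps: 0.478 > 0.197 → include.
Rate on top 2: 0.3867. moths: 0.175 < 0.3867 → exclude; stop.
Optimal diet: aphids, wasps — 2 of 4 types.

2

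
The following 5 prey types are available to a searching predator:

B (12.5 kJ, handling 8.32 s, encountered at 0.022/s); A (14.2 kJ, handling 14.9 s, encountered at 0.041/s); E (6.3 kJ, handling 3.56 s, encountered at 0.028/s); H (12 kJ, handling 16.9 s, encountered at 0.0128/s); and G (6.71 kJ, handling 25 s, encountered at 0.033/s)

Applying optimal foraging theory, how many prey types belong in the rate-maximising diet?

Profitabilities (E/h, kJ/s): E 1.77, B 1.5, A 0.953, H 0.71, G 0.268. Add prey in this order while the next type's profitability exceeds the intake rate on those already taken.
Rate on top 1: 0.1604. B: 1.5 > 0.1604 → include.
Rate on top 2: 0.3519. A: 0.953 > 0.3519 → include.
Rate on top 3: 0.5458. H: 0.71 > 0.5458 → include.
Rate on top 4: 0.5627. G: 0.268 < 0.5627 → exclude; stop.
Optimal diet: E, B, A, H — 4 of 5 types.

4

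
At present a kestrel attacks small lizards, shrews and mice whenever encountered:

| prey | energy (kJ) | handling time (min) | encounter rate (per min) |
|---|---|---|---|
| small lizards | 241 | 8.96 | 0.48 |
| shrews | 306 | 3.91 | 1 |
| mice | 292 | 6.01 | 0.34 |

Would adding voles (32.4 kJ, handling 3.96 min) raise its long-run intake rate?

Intake rate on the current diet: R = (0.48×241 + 1×306 + 0.34×292) / (1 + 0.48×8.96 + 1×3.91 + 0.34×6.01) = 521/11.25 = 46.29 kJ/min.
voles: E/h = 32.4/3.96 = 8.182 kJ/min.
Since 8.182 < R, time spent handling voles is better spent searching.

No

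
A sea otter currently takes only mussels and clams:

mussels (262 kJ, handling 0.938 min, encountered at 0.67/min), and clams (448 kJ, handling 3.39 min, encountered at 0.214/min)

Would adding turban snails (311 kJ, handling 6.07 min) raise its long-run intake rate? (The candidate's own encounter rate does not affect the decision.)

Current rate: (0.67×262 + 0.214×448)/(1 + 0.67×0.938 + 0.214×3.39) = 115.3 kJ/min.
Profitability of turban snails: 311/6.07 = 51.24 kJ/min.
Since 51.24 < R, time spent handling turban snails is better spent searching.

No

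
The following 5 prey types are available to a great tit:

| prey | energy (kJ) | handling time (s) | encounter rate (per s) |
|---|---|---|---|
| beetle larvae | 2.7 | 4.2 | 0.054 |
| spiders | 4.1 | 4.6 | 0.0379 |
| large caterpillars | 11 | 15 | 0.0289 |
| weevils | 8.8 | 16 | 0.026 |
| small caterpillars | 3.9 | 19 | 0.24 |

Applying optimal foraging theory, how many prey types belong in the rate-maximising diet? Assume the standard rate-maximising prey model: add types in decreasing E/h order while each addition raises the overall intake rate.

Profitabilities (E/h, kJ/s): spiders 0.891, large caterpillars 0.733, beetle larvae 0.643, weevils 0.55, small caterpillars 0.205. Add prey in this order while the next type's profitability exceeds the intake rate on those already taken.
Rate on top 1: 0.1323. large caterpillars: 0.733 > 0.1323 → include.
Rate on top 2: 0.2944. beetle larvae: 0.643 > 0.2944 → include.
Rate on top 3: 0.3374. weevils: 0.55 > 0.3374 → include.
Rate on top 4: 0.3767. small caterpillars: 0.205 < 0.3767 → exclude; stop.
Optimal diet: spiders, large caterpillars, beetle larvae, weevils — 4 of 5 types.

4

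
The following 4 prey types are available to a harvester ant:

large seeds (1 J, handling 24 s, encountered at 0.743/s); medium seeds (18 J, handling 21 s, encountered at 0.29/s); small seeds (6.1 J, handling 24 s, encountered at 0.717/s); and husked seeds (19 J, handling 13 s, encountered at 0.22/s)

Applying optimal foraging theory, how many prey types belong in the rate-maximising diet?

1

E/h in descending order: husked seeds 1.46, medium seeds 0.857, small seeds 0.254, large seeds 0.0417 J/s. The optimal diet is the largest prefix of this list for which every included type satisfies E_i/h_i > R on the types above it.
Rate on top 1: 1.083. medium seeds: 0.857 < 1.083 → exclude; stop.
Optimal diet: husked seeds — 1 of 4 types.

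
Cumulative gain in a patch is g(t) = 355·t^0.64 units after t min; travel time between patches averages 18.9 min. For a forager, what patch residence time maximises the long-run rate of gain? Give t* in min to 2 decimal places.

33.60 min

Optimal t* satisfies g'(t*) = g(t*)/(T + t*).
g'(t) = 0.64·355·t^-0.36. Setting 0.64·355·t^-0.36 = 355·t^0.64/(18.9+t) gives 0.64(18.9+t) = t, so 0.36·t = 0.64×18.9.
t* = 0.64×18.9/0.36 = 33.6 min.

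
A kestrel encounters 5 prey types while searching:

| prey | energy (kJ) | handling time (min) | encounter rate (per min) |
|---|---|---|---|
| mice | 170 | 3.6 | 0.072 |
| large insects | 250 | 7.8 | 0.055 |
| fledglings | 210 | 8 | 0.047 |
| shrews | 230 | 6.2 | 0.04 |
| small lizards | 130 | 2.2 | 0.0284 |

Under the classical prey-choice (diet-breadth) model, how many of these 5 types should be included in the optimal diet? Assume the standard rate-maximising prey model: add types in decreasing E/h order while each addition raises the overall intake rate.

Profitabilities (E/h, kJ/min): small lizards 59.1, mice 47.2, shrews 37.1, large insects 32.1, fledglings 26.2. Add prey in this order while the next type's profitability exceeds the intake rate on those already taken.
Rate on top 1: 3.475. mice: 47.2 > 3.475 → include.
Rate on top 2: 12.05. shrews: 37.1 > 12.05 → include.
Rate on top 3: 16.01. large insects: 32.1 > 16.01 → include.
Rate on top 4: 19.45. fledglings: 26.2 > 19.45 → include.
Optimal diet: small lizards, mice, shrews, large insects, fledglings — 5 of 5 types.

5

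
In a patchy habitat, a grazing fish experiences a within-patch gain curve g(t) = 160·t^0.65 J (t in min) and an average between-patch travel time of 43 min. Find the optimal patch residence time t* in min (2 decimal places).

By the marginal value theorem, leave when the instantaneous gain rate g'(t) equals the habitat-wide average g(t)/(T + t).
g'(t) = 0.65·160·t^-0.35. Setting 0.65·160·t^-0.35 = 160·t^0.65/(43+t) gives 0.65(43+t) = t, so 0.35·t = 0.65×43.
t* = 0.65×43/0.35 = 79.86 min.

79.86 min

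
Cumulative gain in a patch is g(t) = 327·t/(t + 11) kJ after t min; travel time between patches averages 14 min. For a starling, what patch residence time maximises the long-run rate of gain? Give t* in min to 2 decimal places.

Optimal t* satisfies g'(t*) = g(t*)/(T + t*).
g'(t) = 327·11/(t + 11)². Setting 327·11/(t+11)² = 327t/[(t+11)(14+t)] gives 11(14+t) = t(t+11), so t² = 11×14 = 154.
t* = √154 = 12.41 min.

12.41 min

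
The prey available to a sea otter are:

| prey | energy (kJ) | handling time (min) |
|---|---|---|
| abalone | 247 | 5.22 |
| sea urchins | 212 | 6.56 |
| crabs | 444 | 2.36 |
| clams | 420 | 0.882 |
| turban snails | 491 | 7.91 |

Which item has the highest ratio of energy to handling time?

In descending order of E/h:
clams: 420/0.882 = 476 kJ/min
crabs: 444/2.36 = 188 kJ/min
turban snails: 491/7.91 = 62.1 kJ/min
abalone: 247/5.22 = 47.3 kJ/min
sea urchins: 212/6.56 = 32.3 kJ/min

clams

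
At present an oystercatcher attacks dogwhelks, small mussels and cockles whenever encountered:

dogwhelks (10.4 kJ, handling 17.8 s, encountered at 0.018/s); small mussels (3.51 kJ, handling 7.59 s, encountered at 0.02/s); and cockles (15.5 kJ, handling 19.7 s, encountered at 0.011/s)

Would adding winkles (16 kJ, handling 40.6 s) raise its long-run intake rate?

Intake rate on the current diet: R = (0.018×10.4 + 0.02×3.51 + 0.011×15.5) / (1 + 0.018×17.8 + 0.02×7.59 + 0.011×19.7) = 0.4279/1.689 = 0.2534 kJ/s.
Profitability of winkles: 16/40.6 = 0.3941 kJ/s.
Since 0.3941 > R, including winkles increases the long-run rate.

Yes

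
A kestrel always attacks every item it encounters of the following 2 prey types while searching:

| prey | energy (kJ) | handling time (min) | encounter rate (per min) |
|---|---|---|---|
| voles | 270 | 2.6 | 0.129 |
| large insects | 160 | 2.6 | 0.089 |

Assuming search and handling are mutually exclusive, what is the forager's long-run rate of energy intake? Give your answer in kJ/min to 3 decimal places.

R = Σλ_iE_i / (1 + Σλ_ih_i)
Numerator: 0.129×270 + 0.089×160 = 49.07
Denominator: 1 + 0.129×2.6 + 0.089×2.6 = 1.567
R = 49.07/1.567 = 31.32 kJ/min

31.319 kJ/min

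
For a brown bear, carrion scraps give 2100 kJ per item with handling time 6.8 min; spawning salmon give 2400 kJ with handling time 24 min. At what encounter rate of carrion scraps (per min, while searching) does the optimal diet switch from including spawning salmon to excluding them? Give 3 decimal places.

At the threshold, the rate on carrion scraps alone equals the profitability of spawning salmon: λ·2100/(1 + λ·6.8) = 2400/24 = 100.
Rearranging, λ(2100 − 100×6.8) = 100, so λ = 100/1420 = 0.07042 per min.

0.070 per min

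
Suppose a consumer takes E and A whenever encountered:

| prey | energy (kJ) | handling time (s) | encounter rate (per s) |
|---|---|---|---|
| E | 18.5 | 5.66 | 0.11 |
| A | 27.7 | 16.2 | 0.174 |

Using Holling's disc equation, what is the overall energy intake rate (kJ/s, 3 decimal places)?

Energy encountered per unit search time: 0.11×18.5 + 0.174×27.7 = 6.855 kJ/s.
Handling time per unit search time: 0.11×5.66 + 0.174×16.2 = 3.441.
Rate = 6.855/(1 + 3.441) = 1.543 kJ/s.

1.543 kJ/s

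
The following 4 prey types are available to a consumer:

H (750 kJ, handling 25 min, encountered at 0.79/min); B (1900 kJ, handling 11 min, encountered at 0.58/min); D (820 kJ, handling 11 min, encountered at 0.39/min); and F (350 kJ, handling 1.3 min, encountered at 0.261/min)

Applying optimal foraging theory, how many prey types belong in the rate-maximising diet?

Profitabilities (E/h, kJ/min): F 269, B 173, D 74.5, H 30. Add prey in this order while the next type's profitability exceeds the intake rate on those already taken.
Rate on top 1: 68.21. B: 173 > 68.21 → include.
Rate on top 2: 154.6. D: 74.5 < 154.6 → exclude; stop.
Optimal diet: F, B — 2 of 4 types.

2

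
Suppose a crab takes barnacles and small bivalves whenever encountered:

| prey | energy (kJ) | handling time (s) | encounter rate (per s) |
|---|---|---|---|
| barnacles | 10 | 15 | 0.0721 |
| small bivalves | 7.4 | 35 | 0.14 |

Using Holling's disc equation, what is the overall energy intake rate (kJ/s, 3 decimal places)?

Energy encountered per unit search time: 0.0721×10 + 0.14×7.4 = 1.757 kJ/s.
Handling time per unit search time: 0.0721×15 + 0.14×35 = 5.982.
Rate = 1.757/(1 + 5.982) = 0.2517 kJ/s.

0.252 kJ/s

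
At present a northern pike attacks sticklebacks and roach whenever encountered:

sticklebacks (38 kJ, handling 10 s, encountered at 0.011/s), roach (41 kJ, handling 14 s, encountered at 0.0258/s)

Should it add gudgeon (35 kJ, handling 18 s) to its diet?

Yes

Current rate: (0.011×38 + 0.0258×41)/(1 + 0.011×10 + 0.0258×14) = 1.003 kJ/s.
Profitability of gudgeon: 35/18 = 1.944 kJ/s.
Since 1.944 > R, including gudgeon increases the long-run rate.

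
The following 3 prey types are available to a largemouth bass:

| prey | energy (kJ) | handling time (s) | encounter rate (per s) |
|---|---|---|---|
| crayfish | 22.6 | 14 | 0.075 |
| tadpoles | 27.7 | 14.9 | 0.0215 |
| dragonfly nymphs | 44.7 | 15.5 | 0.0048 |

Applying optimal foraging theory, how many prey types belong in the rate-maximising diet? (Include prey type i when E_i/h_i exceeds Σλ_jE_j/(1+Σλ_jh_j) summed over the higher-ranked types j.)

E/h in descending order: dragonfly nymphs 2.88, tadpoles 1.86, crayfish 1.61 kJ/s. The optimal diet is the largest prefix of this list for which every included type satisfies E_i/h_i > R on the types above it.
Rate on top 1: 0.1997. tadpoles: 1.86 > 0.1997 → include.
Rate on top 2: 0.5808. crayfish: 1.61 > 0.5808 → include.
Optimal diet: dragonfly nymphs, tadpoles, crayfish — 3 of 3 types.

3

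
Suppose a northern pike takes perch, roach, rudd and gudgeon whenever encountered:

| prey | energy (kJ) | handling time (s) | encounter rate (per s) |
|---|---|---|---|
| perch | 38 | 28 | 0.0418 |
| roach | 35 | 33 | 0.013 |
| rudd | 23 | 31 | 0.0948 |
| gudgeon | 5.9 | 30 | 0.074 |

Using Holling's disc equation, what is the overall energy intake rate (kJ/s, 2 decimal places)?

0.60 kJ/s

R = (0.0418×38 + 0.013×35 + 0.0948×23 + 0.074×5.9) / (1 + 0.0418×28 + 0.013×33 + 0.0948×31 + 0.074×30) = 4.66/7.758 = 0.6007 kJ/s.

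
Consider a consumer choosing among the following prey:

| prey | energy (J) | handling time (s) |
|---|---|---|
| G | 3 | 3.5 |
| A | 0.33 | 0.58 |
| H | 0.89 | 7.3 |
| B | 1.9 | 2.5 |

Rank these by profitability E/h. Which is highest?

G

Profitability E/h (J/s): G = 3/3.5 = 0.857, A = 0.33/0.58 = 0.569, H = 0.89/7.3 = 0.122, B = 1.9/2.5 = 0.76.
Ranked: G > B > A > H.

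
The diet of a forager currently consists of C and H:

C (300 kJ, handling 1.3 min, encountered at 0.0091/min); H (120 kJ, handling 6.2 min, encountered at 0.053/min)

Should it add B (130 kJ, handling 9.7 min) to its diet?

Yes

On C and H alone, R = ΣλE/(1+Σλh) = 9.09/1.34 = 6.781 kJ/min.
B: E/h = 130/9.7 = 13.4 kJ/min.
Since 13.4 > R, including B increases the long-run rate.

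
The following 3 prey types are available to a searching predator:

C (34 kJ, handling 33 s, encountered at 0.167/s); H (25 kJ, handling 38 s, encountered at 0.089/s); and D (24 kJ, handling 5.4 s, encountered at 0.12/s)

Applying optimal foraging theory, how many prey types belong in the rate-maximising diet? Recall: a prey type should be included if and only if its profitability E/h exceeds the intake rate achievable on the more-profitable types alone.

1

E/h in descending order: D 4.44, C 1.03, H 0.658 kJ/s. The optimal diet is the largest prefix of this list for which every included type satisfies E_i/h_i > R on the types above it.
Rate on top 1: 1.748. C: 1.03 < 1.748 → exclude; stop.
Optimal diet: D — 1 of 3 types.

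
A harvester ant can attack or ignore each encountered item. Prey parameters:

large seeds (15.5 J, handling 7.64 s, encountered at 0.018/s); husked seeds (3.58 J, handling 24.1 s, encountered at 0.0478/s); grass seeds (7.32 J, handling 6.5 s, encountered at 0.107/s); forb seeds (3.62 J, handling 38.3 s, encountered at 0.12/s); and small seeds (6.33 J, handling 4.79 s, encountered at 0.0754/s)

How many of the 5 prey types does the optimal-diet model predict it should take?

3

E/h in descending order: large seeds 2.03, small seeds 1.32, grass seeds 1.13, husked seeds 0.149, forb seeds 0.0945 J/s. The optimal diet is the largest prefix of this list for which every included type satisfies E_i/h_i > R on the types above it.
Rate on top 1: 0.2453. small seeds: 1.32 > 0.2453 → include.
Rate on top 2: 0.5046. grass seeds: 1.13 > 0.5046 → include.
Rate on top 3: 0.7016. husked seeds: 0.149 < 0.7016 → exclude; stop.
Optimal diet: large seeds, small seeds, grass seeds — 3 of 5 types.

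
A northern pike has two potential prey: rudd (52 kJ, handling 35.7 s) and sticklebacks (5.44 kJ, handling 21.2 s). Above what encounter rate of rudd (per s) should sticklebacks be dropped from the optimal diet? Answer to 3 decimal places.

The zero-one rule: include sticklebacks iff E₂/h₂ > λE₁/(1+λh₁). Equality gives the switch point.
λE₁h₂ = E₂ + λE₂h₁ ⇒ λ = E₂/(E₁h₂ − E₂h₁) = 5.44/(1102 − 194.2) = 0.00599 per s.

0.006 per s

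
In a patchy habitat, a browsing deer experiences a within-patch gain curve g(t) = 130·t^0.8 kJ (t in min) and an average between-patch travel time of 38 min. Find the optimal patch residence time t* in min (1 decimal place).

152.0 min

By the marginal value theorem, leave when the instantaneous gain rate g'(t) equals the habitat-wide average g(t)/(T + t).
g'(t) = 0.8·130·t^-0.2. Setting 0.8·130·t^-0.2 = 130·t^0.8/(38+t) gives 0.8(38+t) = t, so 0.20·t = 0.8×38.
t* = 0.8×38/0.20 = 152 min.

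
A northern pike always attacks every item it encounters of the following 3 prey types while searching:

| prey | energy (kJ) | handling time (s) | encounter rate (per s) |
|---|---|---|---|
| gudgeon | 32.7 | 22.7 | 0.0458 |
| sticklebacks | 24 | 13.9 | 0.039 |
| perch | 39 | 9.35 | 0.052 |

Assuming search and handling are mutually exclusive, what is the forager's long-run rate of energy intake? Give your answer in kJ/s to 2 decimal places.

R = (0.0458×32.7 + 0.039×24 + 0.052×39) / (1 + 0.0458×22.7 + 0.039×13.9 + 0.052×9.35) = 4.462/3.068 = 1.454 kJ/s.

1.45 kJ/s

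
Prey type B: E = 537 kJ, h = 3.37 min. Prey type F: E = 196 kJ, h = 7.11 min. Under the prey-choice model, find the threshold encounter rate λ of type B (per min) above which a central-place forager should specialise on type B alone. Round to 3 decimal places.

Drop type F once their profitability E₂/h₂ falls below the rate achievable on type B alone: E₂/h₂ = λE₁/(1 + λh₁).
Solve for λ: λE₁h₂ = E₂(1 + λh₁) → λ(E₁h₂ − E₂h₁) = E₂ → λ = E₂/(E₁h₂ − E₂h₁).
λ = 196/(537×7.11 − 196×3.37) = 196/3158 = 0.06207 per min.

0.062 per min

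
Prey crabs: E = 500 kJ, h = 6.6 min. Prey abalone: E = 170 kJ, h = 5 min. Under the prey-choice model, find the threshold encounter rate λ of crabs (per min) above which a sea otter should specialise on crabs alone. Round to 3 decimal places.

0.123 per min

At the threshold, the rate on crabs alone equals the profitability of abalone: λ·500/(1 + λ·6.6) = 170/5 = 34.
Rearranging, λ(500 − 34×6.6) = 34, so λ = 34/275.6 = 0.1234 per min.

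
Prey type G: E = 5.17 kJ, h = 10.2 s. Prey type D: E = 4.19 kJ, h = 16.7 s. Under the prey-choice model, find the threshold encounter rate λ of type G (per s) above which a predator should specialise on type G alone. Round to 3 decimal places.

At the threshold, the rate on type G alone equals the profitability of type D: λ·5.17/(1 + λ·10.2) = 4.19/16.7 = 0.2509.
Rearranging, λ(5.17 − 0.2509×10.2) = 0.2509, so λ = 0.2509/2.611 = 0.0961 per s.

0.096 per s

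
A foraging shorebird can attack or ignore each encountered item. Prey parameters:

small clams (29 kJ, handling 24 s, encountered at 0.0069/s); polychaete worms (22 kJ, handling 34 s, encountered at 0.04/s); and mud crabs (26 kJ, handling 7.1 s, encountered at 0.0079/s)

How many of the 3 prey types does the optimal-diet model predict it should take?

Rank by E/h (kJ/s): mud crabs 3.66, small clams 1.21, polychaete worms 0.647. Include each in turn until the next type's E/h falls below the running intake rate.
Rate on top 1: 0.1945. small clams: 1.21 > 0.1945 → include.
Rate on top 2: 0.3319. polychaete worms: 0.647 > 0.3319 → include.
Optimal diet: mud crabs, small clams, polychaete worms — 3 of 3 types.

3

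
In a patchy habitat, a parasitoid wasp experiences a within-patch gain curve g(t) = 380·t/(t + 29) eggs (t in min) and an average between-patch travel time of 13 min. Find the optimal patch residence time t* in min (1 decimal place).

19.4 min

By the marginal value theorem, leave when the instantaneous gain rate g'(t) equals the habitat-wide average g(t)/(T + t).
g'(t) = 380·29/(t + 29)². Setting 380·29/(t+29)² = 380t/[(t+29)(13+t)] gives 29(13+t) = t(t+29), so t² = 29×13 = 377.
t* = √377 = 19.42 min.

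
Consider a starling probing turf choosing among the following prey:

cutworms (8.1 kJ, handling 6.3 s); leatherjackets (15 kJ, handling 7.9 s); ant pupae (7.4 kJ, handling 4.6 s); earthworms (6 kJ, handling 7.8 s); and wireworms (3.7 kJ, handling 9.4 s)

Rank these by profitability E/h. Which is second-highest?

ant pupae

Profitability E/h (kJ/s): cutworms = 8.1/6.3 = 1.29, leatherjackets = 15/7.9 = 1.9, ant pupae = 7.4/4.6 = 1.61, earthworms = 6/7.8 = 0.769, wireworms = 3.7/9.4 = 0.394.
Ranked: leatherjackets > ant pupae > cutworms > earthworms > wireworms.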